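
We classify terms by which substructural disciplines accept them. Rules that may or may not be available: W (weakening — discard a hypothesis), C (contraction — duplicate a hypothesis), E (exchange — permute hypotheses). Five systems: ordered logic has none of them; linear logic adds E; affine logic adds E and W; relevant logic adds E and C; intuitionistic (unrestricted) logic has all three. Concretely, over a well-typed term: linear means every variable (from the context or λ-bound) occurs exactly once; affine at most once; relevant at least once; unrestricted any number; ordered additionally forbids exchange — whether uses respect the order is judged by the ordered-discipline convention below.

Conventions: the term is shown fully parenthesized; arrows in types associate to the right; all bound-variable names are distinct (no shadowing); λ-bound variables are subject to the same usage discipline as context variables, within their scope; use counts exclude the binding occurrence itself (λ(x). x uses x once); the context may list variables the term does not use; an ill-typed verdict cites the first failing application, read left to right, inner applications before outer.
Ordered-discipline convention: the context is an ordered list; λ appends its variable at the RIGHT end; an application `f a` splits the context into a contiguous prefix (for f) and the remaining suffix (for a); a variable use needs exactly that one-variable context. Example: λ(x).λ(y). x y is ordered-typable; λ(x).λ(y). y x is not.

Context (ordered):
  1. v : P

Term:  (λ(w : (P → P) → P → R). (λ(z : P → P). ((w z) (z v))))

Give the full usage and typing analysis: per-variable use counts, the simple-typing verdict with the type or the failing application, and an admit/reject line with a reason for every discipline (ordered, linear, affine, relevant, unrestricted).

variable uses: v ×1, w (λ-bound) ×1, z (λ-bound) ×2
left-to-right use order: w, z, z, v
typing: well-typed at ((P → P) → P → R) → (P → P) → R
ordered: ✗, z ×2 used more than once (contraction)
linear: ✗, z ×2 used more than once (contraction)
affine: ✗, z ×2 used more than once (contraction)
relevant: ✓, every one of v, w, z appears
unrestricted: ✓, well-typed at ((P → P) → P → R) → (P → P) → R; no restrictions here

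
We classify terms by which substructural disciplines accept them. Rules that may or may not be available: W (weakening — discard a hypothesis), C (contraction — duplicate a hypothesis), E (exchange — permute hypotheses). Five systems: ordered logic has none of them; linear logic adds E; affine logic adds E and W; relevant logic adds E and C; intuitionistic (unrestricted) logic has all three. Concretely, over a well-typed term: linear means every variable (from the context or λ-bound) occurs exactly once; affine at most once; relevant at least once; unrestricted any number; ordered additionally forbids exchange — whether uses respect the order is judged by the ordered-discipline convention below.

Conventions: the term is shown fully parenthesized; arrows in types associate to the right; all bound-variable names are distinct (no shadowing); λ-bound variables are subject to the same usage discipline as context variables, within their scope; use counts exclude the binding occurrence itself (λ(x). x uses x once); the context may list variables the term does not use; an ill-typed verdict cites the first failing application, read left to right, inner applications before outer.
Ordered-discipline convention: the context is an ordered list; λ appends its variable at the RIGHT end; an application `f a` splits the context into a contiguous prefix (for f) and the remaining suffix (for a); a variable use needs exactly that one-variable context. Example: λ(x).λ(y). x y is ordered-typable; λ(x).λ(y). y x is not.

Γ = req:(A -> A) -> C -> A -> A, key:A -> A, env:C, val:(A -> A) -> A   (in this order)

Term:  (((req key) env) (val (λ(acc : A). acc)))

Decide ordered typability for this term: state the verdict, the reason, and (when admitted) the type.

yes — one use each (req, key, env, val, acc); ordered split holds; term : A
variable uses: req ×1, key ×1, env ×1, val ×1, acc (bound) ×1
order of uses: req, key, env, val, acc
typing: well-typed — term : A
summary: ordered ✓ | linear ✓ | affine ✓ | relevant ✓ | unrestricted ✓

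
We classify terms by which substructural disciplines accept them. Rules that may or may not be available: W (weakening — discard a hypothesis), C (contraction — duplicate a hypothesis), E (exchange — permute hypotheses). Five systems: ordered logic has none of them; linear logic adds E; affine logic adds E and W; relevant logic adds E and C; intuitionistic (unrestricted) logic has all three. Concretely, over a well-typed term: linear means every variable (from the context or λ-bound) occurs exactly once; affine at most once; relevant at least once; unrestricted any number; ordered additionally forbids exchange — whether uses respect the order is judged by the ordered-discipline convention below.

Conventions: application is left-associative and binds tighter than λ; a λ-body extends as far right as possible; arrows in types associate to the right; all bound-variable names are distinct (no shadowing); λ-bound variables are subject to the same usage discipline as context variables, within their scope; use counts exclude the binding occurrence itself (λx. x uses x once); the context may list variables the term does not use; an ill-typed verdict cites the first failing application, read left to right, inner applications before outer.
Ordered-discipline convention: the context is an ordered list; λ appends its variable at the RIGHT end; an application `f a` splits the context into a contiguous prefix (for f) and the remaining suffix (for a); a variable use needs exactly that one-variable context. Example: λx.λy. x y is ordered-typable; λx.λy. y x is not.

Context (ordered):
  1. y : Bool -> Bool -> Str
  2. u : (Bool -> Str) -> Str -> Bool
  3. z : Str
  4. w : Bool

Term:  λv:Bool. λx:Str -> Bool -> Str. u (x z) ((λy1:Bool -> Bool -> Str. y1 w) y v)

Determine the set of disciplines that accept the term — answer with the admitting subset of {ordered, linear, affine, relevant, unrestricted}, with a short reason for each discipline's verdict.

admitted by: linear, affine, relevant, unrestricted
usage: y: 1; u: 1; z: 1; w: 1; v (bound): 1; x (bound): 1; y1 (bound): 1
use order (left to right): u, x, z, y1, w, y, v
typing: well-typed — term : Bool -> (Str -> Bool -> Str) -> Bool
ordered: ✗ — no contiguous prefix/suffix split fits u, x, z, y1, w, y, v
linear: ✓ — exactly-once usage across y, u, z, w, v, x, y1
affine: ✓ — at most one use each (y, u, z, w, v, x, y1)
relevant: ✓ — every one of y, u, z, w, v, x, y1 appears
unrestricted: ✓ — typability at Bool -> (Str -> Bool -> Str) -> Bool is all that's needed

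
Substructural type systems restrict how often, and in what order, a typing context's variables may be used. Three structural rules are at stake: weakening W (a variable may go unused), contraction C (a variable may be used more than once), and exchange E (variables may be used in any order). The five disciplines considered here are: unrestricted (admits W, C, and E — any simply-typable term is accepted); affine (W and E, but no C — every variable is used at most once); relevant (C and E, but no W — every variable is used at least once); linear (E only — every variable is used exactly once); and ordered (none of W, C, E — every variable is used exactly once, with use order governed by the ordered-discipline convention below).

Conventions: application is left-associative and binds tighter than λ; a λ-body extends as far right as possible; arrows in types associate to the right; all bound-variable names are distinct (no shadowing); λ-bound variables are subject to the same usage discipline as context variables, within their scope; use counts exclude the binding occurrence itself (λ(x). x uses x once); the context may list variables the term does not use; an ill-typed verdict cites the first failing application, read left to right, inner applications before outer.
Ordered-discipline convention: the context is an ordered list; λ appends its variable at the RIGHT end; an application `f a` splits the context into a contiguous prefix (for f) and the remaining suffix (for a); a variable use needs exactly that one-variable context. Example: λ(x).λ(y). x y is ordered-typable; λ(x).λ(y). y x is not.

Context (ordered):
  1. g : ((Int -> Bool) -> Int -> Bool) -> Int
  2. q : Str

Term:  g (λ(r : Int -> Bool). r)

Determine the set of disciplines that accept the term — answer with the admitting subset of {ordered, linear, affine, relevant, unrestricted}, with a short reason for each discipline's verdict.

admitted by: affine, unrestricted
usage: g ×1, q ×0, r [bound] ×1
order of uses: g, r
typing: the term checks, with type Int
ordered: ✗ — q left unused
linear: ✗ — q left unused
affine: ✓ — no duplicate uses among g, q, r
relevant: ✗ — q left unused
unrestricted: ✓ — typability at Int is all that's needed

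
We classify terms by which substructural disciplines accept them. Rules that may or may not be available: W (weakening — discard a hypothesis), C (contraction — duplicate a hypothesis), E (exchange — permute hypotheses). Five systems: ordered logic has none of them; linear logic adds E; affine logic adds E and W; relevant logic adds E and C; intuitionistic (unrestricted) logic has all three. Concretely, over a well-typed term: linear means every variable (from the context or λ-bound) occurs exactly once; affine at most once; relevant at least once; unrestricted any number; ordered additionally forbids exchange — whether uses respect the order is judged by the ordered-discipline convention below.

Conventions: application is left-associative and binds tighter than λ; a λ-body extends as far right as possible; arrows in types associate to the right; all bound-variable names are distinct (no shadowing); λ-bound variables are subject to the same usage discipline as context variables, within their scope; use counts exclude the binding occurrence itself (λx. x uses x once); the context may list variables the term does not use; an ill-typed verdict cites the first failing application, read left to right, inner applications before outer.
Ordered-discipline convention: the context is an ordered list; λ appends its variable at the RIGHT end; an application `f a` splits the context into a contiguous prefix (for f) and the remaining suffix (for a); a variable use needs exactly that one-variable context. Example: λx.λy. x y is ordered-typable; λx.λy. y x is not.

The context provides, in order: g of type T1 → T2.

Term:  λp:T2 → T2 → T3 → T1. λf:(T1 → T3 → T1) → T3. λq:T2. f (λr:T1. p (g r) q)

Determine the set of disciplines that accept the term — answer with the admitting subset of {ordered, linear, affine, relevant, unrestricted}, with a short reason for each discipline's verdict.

admitting disciplines: linear, affine, relevant, unrestricted
variable uses: g ×1; p [bound] ×1; f [bound] ×1; q [bound] ×1; r [bound] ×1
order of uses: f, p, g, r, q
typing: the term checks, with type (T2 → T2 → T3 → T1) → ((T1 → T3 → T1) → T3) → T2 → T3
ordered: ✗, no ordered split (uses run f, p, g, r, q)
linear: ✓, single use per variable (g, p, f, q, r)
affine: ✓, at most one use each (g, p, f, q, r)
relevant: ✓, at least one use each (g, p, f, q, r)
unrestricted: ✓, well-typed at (T2 → T2 → T3 → T1) → ((T1 → T3 → T1) → T3) → T2 → T3; no restrictions here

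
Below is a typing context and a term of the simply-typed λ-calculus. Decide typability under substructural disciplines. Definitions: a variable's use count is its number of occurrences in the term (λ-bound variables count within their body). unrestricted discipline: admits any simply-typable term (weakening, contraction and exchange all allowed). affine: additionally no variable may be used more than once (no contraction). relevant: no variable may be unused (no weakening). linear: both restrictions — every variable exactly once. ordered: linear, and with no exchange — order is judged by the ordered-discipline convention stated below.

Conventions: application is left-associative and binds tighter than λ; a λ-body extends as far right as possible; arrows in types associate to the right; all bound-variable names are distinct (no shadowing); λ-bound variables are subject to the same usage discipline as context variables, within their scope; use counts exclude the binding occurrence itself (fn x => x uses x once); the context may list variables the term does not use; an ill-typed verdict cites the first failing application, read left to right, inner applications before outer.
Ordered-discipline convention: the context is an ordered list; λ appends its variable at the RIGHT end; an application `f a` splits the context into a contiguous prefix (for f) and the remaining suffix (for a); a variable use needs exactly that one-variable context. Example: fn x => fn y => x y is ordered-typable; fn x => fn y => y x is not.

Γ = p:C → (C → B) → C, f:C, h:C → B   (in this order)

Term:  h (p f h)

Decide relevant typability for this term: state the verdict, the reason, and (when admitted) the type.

yes — every one of p, f, h appears; term : B
use counts: p ×1; f ×1; h ×2
order of uses: h, p, f, h
typing: ✓ — B
all disciplines: ordered ✗, linear ✗, affine ✗, relevant ✓, unrestricted ✓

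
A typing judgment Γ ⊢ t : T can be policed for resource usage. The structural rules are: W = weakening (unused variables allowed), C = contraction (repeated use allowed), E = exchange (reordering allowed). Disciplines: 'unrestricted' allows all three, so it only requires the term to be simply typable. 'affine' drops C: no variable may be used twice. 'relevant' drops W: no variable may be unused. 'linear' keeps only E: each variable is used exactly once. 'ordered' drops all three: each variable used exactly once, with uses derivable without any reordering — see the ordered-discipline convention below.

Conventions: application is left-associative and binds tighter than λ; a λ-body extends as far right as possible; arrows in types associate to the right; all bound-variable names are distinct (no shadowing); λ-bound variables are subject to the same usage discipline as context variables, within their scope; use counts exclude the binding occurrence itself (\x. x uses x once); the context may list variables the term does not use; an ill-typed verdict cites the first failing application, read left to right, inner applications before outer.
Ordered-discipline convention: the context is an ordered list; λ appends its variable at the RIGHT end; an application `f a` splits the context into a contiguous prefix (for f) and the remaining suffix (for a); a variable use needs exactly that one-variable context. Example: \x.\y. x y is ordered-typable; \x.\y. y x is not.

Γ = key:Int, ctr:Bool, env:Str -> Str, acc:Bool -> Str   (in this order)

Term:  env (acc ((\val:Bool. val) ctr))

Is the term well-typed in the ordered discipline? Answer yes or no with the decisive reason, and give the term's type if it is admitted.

no — unused: key — weakening required
use counts: key=0; ctr=1; env=1; acc=1; val (bound)=1
uses in reading order: env, acc, val, ctr
typing: well-typed at Str
per-discipline verdicts: ordered ✗, linear ✗, affine ✓, relevant ✗, unrestricted ✓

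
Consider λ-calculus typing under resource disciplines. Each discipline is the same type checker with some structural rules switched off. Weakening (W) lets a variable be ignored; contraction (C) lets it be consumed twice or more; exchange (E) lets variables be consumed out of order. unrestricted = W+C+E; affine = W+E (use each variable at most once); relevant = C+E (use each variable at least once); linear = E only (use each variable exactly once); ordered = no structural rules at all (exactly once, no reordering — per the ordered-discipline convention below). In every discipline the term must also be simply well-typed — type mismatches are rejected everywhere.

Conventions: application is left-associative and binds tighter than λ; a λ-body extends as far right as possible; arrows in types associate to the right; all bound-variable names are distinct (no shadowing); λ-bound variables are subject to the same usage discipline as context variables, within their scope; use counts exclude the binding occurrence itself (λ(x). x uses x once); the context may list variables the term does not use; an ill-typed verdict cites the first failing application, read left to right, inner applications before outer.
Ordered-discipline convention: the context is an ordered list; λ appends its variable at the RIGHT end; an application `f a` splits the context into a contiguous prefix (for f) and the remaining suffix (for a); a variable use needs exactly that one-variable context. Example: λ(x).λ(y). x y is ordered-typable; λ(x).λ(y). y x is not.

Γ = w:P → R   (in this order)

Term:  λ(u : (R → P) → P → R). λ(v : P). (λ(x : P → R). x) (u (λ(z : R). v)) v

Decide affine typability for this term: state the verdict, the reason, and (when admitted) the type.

no — repeated use of v ×2
usage: w: 0×, u (bound): 1×, v (bound): 2×, x (bound): 1×, z (bound): 0×
order of uses: x, u, v, v
typing: well-typed — term : ((R → P) → P → R) → P → R
across the five disciplines: ordered ✗, linear ✗, affine ✗, relevant ✗, unrestricted ✓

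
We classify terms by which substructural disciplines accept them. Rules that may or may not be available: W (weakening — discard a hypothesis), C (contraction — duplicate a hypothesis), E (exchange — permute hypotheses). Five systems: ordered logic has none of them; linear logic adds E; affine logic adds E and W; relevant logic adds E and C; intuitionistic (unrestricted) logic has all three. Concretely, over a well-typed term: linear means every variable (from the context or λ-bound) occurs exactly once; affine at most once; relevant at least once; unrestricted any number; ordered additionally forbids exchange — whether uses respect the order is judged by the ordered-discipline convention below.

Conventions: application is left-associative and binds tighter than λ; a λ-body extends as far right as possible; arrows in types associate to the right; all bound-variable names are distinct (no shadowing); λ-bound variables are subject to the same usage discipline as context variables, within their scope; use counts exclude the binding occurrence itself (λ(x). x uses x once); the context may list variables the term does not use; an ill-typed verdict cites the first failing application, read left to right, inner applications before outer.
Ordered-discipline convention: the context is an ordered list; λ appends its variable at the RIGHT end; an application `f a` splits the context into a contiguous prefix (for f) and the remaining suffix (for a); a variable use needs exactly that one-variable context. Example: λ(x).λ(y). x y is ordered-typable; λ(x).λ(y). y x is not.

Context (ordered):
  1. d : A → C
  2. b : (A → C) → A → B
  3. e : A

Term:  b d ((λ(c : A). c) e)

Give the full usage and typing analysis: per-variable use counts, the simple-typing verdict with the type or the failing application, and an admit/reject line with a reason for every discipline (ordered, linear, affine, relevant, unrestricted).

variable uses: d: 1×, b: 1×, e: 1×, c (λ-bound): 1×
uses in reading order: b, d, c, e
typing: the term checks, with type B
ordered: ✗ — no contiguous prefix/suffix split fits b, d, c, e
linear: ✓ — d, b, e, c: one use apiece
affine: ✓ — no duplicate uses among d, b, e, c
relevant: ✓ — d, b, e, c: all used, weakening unneeded
unrestricted: ✓ — well-typed at B; no restrictions here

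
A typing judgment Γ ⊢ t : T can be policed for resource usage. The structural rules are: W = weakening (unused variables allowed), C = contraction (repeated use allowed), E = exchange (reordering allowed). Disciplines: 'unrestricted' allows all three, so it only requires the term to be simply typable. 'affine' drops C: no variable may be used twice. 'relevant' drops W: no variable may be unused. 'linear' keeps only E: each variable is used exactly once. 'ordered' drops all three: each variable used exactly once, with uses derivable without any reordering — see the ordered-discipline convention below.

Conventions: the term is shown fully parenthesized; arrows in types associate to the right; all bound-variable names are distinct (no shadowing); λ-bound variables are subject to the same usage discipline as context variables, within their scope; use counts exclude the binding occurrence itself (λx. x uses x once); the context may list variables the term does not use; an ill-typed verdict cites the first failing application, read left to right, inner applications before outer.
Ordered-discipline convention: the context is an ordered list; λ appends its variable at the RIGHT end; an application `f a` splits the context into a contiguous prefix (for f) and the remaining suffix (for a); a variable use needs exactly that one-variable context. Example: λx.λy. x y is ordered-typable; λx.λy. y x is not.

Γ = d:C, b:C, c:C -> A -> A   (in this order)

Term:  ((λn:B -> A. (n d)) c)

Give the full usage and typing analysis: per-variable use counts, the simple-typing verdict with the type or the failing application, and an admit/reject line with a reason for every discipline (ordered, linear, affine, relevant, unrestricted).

counts: d ×1, b ×0, c ×1, n [bound] ×1
uses in reading order: n, d, c
typing: ill-typed: an argument C mismatches the expected B
ordered: ✗ — not simply typable
linear: ✗ — fails simple typing
affine: ✗ — a type mismatch blocks all five
relevant: ✗ — the type mismatch rejects it
unrestricted: ✗ — not simply typable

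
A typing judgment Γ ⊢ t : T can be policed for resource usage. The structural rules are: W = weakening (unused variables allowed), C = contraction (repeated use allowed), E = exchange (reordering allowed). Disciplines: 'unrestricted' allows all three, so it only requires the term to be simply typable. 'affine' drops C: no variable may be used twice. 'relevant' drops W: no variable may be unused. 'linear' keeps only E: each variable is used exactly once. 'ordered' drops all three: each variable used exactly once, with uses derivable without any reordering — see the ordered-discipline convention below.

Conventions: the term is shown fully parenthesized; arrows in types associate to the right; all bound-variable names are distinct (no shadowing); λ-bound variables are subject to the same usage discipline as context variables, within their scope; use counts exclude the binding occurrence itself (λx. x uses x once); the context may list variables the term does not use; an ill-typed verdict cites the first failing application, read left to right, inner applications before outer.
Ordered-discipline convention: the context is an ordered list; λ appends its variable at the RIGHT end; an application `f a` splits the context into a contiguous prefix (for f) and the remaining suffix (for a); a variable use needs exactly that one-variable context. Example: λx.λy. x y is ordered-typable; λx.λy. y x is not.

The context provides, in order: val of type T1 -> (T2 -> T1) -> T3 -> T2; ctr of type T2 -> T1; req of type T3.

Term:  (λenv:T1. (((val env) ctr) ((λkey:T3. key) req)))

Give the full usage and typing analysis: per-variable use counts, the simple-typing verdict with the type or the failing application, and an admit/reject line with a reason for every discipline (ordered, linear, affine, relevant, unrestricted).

use counts: val: 1; ctr: 1; req: 1; env (λ-bound): 1; key (λ-bound): 1
order of uses: val, env, ctr, key, req
typing: well-typed at T1 -> T2
ordered: ✗, use order val, env, ctr, key, req needs exchange
linear: ✓, val, ctr, req, env, key: one use apiece
affine: ✓, val, ctr, req, env, key: no repeats, contraction unneeded
relevant: ✓, at least one use each (val, ctr, req, env, key)
unrestricted: ✓, well-typed at T1 -> T2; no restrictions here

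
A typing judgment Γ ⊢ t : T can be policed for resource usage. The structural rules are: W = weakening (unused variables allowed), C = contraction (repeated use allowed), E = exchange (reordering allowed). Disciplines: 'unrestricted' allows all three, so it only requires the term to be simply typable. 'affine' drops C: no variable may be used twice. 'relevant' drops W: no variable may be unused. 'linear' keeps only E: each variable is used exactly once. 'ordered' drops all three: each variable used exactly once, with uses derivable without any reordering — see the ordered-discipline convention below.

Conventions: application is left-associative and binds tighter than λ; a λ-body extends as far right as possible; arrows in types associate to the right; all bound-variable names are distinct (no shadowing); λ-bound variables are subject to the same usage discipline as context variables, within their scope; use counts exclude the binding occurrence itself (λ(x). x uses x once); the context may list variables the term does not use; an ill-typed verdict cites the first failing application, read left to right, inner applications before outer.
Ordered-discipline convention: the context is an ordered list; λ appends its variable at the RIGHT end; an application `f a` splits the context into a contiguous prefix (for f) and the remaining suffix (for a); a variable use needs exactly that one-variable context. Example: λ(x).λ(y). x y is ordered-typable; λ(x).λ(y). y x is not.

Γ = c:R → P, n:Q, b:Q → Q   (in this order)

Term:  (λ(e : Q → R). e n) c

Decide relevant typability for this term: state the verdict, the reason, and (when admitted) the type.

no — a type mismatch blocks all five
variable uses: c ×1, n ×1, b ×0, e (bound) ×1
uses in reading order: e, n, c
typing: ill-typed: an application expects Q → R but receives R → P
per-discipline verdicts: ordered ✗, linear ✗, affine ✗, relevant ✗, unrestricted ✗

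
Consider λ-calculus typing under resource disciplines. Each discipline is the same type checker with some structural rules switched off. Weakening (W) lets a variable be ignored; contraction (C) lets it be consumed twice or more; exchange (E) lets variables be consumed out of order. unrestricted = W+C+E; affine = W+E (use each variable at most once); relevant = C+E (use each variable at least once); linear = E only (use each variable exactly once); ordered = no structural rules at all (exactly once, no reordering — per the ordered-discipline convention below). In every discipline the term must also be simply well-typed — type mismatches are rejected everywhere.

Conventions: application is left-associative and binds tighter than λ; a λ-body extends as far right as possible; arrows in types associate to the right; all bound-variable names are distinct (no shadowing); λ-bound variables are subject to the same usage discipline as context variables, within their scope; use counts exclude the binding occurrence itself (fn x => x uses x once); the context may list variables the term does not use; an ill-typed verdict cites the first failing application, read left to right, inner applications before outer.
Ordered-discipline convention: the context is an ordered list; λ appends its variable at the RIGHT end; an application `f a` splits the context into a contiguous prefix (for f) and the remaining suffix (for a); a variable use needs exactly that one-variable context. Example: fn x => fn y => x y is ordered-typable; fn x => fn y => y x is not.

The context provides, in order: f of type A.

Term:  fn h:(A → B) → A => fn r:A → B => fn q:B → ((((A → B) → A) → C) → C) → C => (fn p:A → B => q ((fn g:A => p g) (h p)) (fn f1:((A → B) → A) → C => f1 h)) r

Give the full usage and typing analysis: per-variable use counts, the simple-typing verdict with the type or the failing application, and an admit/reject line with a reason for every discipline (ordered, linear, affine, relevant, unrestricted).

variable uses: f: 0, h (bound): 2, r (bound): 1, q (bound): 1, p (bound): 2, g (bound): 1, f1 (bound): 1
left-to-right use order: q, p, g, h, p, f1, h, r
typing: well-typed — term : ((A → B) → A) → (A → B) → (B → ((((A → B) → A) → C) → C) → C) → C
ordered: ✗ — needs contraction — h ×2, p ×2; unused: f — weakening required
linear: ✗ — needs contraction — h ×2, p ×2; unused: f — weakening required
affine: ✗ — needs contraction — h ×2, p ×2
relevant: ✗ — unused: f — weakening required
unrestricted: ✓ — simply typable at ((A → B) → A) → (A → B) → (B → ((((A → B) → A) → C) → C) → C) → C; W, C, E all held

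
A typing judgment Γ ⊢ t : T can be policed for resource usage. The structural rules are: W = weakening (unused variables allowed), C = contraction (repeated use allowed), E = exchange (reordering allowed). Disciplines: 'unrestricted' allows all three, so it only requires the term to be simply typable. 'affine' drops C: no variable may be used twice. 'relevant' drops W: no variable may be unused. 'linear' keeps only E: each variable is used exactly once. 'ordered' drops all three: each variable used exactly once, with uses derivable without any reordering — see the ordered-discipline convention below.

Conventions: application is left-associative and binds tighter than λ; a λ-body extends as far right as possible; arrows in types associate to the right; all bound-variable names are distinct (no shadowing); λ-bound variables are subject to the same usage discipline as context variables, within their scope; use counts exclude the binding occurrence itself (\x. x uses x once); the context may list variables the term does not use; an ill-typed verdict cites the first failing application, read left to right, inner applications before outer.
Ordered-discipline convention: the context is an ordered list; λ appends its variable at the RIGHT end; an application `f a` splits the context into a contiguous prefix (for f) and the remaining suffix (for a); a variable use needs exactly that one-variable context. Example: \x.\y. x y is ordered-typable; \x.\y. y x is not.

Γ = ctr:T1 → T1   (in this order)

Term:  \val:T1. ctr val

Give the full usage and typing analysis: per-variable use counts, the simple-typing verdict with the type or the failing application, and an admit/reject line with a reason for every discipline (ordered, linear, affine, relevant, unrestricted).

variable uses: ctr=1; val [bound]=1
left-to-right use order: ctr, val
typing: well-typed at T1 → T1
ordered: ✓ — ctr, val once each; derivable with no W/C/E
linear: ✓ — single use per variable (ctr, val)
affine: ✓ — none of ctr, val used more than once
relevant: ✓ — at least one use each (ctr, val)
unrestricted: ✓ — typability at T1 → T1 is all that's needed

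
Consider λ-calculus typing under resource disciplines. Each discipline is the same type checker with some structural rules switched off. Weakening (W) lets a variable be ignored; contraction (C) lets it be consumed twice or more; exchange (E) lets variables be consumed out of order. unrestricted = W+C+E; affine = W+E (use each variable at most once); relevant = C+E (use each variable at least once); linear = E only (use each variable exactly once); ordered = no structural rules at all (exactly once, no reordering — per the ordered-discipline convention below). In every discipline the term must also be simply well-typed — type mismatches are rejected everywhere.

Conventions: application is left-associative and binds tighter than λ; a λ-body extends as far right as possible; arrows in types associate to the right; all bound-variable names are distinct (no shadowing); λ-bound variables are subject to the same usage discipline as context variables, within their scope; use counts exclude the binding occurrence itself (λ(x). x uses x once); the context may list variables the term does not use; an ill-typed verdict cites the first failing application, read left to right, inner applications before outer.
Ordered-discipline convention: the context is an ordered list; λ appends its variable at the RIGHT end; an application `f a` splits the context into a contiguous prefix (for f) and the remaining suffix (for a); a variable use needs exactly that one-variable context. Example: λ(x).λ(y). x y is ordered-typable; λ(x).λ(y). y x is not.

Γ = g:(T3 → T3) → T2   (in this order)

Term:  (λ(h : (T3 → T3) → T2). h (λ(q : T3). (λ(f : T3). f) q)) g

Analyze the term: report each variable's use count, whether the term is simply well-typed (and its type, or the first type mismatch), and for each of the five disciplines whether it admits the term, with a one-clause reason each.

use counts: g=1, h (λ-bound)=1, q (λ-bound)=1, f (λ-bound)=1
uses in reading order: h, f, q, g
typing: the term checks, with type T2
ordered ✓ (one use each (g, h, q, f); ordered split holds)
linear ✓ (each of g, h, q, f used exactly once)
affine ✓ (at most one use each (g, h, q, f))
relevant ✓ (at least one use each (g, h, q, f))
unrestricted ✓ (well-typed at T2; no restrictions here)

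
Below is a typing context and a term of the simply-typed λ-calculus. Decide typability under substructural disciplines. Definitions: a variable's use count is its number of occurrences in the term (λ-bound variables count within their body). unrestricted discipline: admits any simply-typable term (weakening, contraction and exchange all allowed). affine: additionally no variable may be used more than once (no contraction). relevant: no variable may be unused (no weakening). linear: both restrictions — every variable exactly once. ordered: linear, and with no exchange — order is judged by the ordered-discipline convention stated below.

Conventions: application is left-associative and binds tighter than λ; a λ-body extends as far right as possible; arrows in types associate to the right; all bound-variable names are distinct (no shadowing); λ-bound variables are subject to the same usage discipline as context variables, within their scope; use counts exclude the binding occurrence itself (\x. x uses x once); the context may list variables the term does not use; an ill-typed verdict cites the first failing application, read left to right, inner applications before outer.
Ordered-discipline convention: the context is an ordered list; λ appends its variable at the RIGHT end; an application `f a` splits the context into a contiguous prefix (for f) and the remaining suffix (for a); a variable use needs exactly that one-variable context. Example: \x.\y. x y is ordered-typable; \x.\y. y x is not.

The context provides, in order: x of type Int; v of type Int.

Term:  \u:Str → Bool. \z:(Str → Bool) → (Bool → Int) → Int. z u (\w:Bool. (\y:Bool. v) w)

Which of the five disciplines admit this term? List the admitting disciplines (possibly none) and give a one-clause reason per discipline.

accepted by: affine, unrestricted
use counts: x ×0; v ×1; u [bound] ×1; z [bound] ×1; w [bound] ×1; y [bound] ×0
order of uses: z, u, v, w
typing: well-typed at (Str → Bool) → ((Str → Bool) → (Bool → Int) → Int) → Int
ordered: ✗ — needs weakening: x, y unused
linear: ✗ — needs weakening: x, y unused
affine: ✓ — no duplicate uses among x, v, u, z, w, y
relevant: ✗ — needs weakening: x, y unused
unrestricted: ✓ — type-checks ((Str → Bool) → ((Str → Bool) → (Bool → Int) → Int) → Int) and nothing is barred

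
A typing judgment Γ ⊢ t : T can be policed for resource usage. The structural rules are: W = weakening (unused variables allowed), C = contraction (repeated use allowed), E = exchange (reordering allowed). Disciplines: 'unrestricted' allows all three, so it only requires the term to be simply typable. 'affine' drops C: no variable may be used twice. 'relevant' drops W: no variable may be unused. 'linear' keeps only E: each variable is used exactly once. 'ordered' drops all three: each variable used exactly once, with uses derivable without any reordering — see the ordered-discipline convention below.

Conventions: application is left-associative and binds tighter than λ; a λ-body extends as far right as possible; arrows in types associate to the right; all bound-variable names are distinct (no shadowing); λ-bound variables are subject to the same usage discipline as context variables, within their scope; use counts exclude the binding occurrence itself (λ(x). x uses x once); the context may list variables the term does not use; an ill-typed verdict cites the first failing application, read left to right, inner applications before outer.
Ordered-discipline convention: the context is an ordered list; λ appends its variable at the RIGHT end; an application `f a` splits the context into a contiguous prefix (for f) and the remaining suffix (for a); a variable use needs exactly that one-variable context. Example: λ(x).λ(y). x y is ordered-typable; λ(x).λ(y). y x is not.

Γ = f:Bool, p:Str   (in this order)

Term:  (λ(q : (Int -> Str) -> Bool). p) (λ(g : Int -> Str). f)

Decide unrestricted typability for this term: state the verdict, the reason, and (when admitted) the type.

yes — type-checks (Str) and nothing is barred; term : Str
variable uses: f ×1, p ×1, q (λ-bound) ×0, g (λ-bound) ×0
left-to-right use order: p, f
typing: well-typed — term : Str
across the five disciplines: ordered ✗, linear ✗, affine ✓, relevant ✗, unrestricted ✓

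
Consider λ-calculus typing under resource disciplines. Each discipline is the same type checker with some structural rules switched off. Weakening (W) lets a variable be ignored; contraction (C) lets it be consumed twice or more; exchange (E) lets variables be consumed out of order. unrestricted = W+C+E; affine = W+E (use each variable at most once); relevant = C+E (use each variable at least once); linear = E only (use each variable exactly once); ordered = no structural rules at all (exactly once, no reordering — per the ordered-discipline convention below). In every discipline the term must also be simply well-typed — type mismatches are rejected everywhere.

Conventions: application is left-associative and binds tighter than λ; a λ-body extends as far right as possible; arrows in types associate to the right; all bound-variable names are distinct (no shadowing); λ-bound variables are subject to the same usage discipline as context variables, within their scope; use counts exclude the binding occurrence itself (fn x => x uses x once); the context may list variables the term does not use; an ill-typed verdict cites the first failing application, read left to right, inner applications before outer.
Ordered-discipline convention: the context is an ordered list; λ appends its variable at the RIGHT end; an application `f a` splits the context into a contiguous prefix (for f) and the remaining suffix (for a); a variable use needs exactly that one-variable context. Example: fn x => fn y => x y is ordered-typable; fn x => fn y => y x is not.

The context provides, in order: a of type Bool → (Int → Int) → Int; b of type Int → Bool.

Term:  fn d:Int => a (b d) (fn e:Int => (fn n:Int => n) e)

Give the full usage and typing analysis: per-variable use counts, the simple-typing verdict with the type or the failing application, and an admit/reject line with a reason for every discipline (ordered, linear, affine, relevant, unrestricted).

usage: a: 1, b: 1, d (bound): 1, e (bound): 1, n (bound): 1
left-to-right use order: a, b, d, n, e
typing: the term checks, with type Int → Int
ordered ✓ (a, b, d, e, n: once each, no exchange needed)
linear ✓ (each of a, b, d, e, n used exactly once)
affine ✓ (a, b, d, e, n: no repeats, contraction unneeded)
relevant ✓ (at least one use each (a, b, d, e, n))
unrestricted ✓ (simply typable at Int → Int; W, C, E all held)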